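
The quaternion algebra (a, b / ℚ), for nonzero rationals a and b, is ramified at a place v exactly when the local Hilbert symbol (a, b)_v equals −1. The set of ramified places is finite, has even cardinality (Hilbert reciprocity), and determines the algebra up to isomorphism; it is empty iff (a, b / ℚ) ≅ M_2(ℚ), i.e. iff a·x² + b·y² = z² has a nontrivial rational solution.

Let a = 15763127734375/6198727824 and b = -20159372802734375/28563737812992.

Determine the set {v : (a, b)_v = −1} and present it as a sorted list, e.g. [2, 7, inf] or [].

Mod squares: a ≡ 7, b ≡ -238. Check v ∈ {∞, 2, 3, 5, 7, 17}.
v=5: a=5^8·(≡3), b=5^12·(≡2) mod 5; (3|5)=-1, (2|5)=-1; (−1)^{8·12·2}·(-1)^12·(-1)^8 = +1.
v=17: a=17^0·(≡3), b=17^3·(≡3) mod 17; (3|17)=-1, (3|17)=-1; (−1)^{0·3·8}·(-1)^3·(-1)^0 = -1.
v=7: a=7^9·(≡2), b=7^5·(≡2) mod 7; (2|7)=+1, (2|7)=+1; (−1)^{9·5·3}·(+1)^5·(+1)^9 = -1.
v=2: v_2(a)=-4, v_2(b)=-13; units ≡ 7, 1 (mod 8); ε·ε+αω+βω = 1·0+-4·0+-13·0 ≡ 0  ⇒  (a,b)_2 = +1.
v=∞: 7 > 0 and -238 < 0  ⇒  (a,b)_∞ = +1.
v=3: a=3^-18·(≡1), b=3^-20·(≡2) mod 3; (1|3)=+1, (2|3)=-1; (−1)^{-18·-20·1}·(+1)^-20·(-1)^-18 = +1.
(7, -238 / ℚ) ramifies at {7, 17}: a division algebra.

[7, 17]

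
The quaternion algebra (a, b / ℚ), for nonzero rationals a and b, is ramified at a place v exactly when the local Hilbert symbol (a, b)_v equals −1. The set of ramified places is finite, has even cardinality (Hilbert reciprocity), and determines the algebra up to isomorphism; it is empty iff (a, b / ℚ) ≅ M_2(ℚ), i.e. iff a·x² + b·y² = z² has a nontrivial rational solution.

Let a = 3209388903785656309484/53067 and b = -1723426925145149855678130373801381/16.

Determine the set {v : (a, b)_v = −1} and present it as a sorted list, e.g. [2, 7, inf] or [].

[3, 37, 41, 47]

Mod squares: a ≡ 2915457, b ≡ -2210269. Check v ∈ {∞, 2, 3, 7, 13, 19, 23, 29, 31, 37, 41, 47}.
v=31: a=31^3·(≡22), b=31^5·(≡25) mod 31; (22|31)=-1, (25|31)=+1; (−1)^{3·5·15}·(-1)^5·(+1)^3 = +1.
v=13: a=13^2·(≡9), b=13^2·(≡12) mod 13; (9|13)=+1, (12|13)=+1; (−1)^{2·2·6}·(+1)^2·(+1)^2 = +1.
v=29: a=29^1·(≡18), b=29^2·(≡24) mod 29; (18|29)=-1, (24|29)=+1; (−1)^{1·2·14}·(-1)^2·(+1)^1 = +1.
v=41: a=41^2·(≡15), b=41^3·(≡14) mod 41; (15|41)=-1, (14|41)=-1; (−1)^{2·3·20}·(-1)^3·(-1)^2 = -1.
v=23: a=23^1·(≡8), b=23^2·(≡12) mod 23; (8|23)=+1, (12|23)=+1; (−1)^{1·2·11}·(+1)^2·(+1)^1 = +1.
v=37: a=37^2·(≡8), b=37^3·(≡6) mod 37; (8|37)=-1, (6|37)=-1; (−1)^{2·3·18}·(-1)^3·(-1)^2 = -1.
v=19: a=19^-2·(≡15), b=19^0·(≡1) mod 19; (15|19)=-1, (1|19)=+1; (−1)^{-2·0·9}·(-1)^0·(+1)^-2 = +1.
v=∞: 2915457 > 0 and -2210269 < 0  ⇒  (a,b)_∞ = +1.
v=47: a=47^3·(≡5), b=47^5·(≡40) mod 47; (5|47)=-1, (40|47)=-1; (−1)^{3·5·23}·(-1)^5·(-1)^3 = -1.
v=7: a=7^-2·(≡5), b=7^0·(≡2) mod 7; (5|7)=-1, (2|7)=+1; (−1)^{-2·0·3}·(-1)^0·(+1)^-2 = +1.
v=3: a=3^-1·(≡2), b=3^0·(≡2) mod 3; (2|3)=-1, (2|3)=-1; (−1)^{-1·0·1}·(-1)^0·(-1)^-1 = -1.
v=2: v_2(a)=2, v_2(b)=-4; units ≡ 1, 3 (mod 8); ε·ε+αω+βω = 0·1+2·1+-4·0 ≡ 0  ⇒  (a,b)_2 = +1.
Ram(2915457, -2210269) = {3, 37, 41, 47}; no ℚ_3-point on the conic.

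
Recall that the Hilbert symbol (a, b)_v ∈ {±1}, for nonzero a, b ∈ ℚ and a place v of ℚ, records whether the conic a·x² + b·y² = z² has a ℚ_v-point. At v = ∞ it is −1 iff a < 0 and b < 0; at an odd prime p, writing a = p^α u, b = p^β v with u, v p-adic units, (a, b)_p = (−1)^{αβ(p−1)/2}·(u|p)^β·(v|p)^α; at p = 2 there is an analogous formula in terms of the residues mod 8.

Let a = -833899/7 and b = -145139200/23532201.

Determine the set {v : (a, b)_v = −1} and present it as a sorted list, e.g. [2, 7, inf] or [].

[2, 17, 23, inf]

Mod squares: a ≡ -3157, b ≡ -22678. Check v ∈ {∞, 2, 3, 5, 7, 11, 17, 23, 29, 41, 43}.
v=17: a=17^0·(≡10), b=17^1·(≡2) mod 17; (10|17)=-1, (2|17)=+1; (−1)^{0·1·8}·(-1)^1·(+1)^0 = -1.
v=43: a=43^2·(≡40), b=43^0·(≡20) mod 43; (40|43)=+1, (20|43)=-1; (−1)^{2·0·21}·(+1)^0·(-1)^2 = +1.
v=5: a=5^0·(≡3), b=5^2·(≡2) mod 5; (3|5)=-1, (2|5)=-1; (−1)^{0·2·2}·(-1)^2·(-1)^0 = +1.
v=23: a=23^0·(≡5), b=23^1·(≡16) mod 23; (5|23)=-1, (16|23)=+1; (−1)^{0·1·11}·(-1)^1·(+1)^0 = -1.
v=41: a=41^1·(≡23), b=41^0·(≡37) mod 41; (23|41)=+1, (37|41)=+1; (−1)^{1·0·20}·(+1)^0·(+1)^1 = +1.
v=3: a=3^0·(≡2), b=3^-4·(≡2) mod 3; (2|3)=-1, (2|3)=-1; (−1)^{0·-4·1}·(-1)^-4·(-1)^0 = +1.
v=2: v_2(a)=0, v_2(b)=9; units ≡ 3, 5 (mod 8); ε·ε+αω+βω = 1·0+0·1+9·1 ≡ 1  ⇒  (a,b)_2 = -1.
v=29: a=29^0·(≡16), b=29^1·(≡13) mod 29; (16|29)=+1, (13|29)=+1; (−1)^{0·1·14}·(+1)^1·(+1)^0 = +1.
v=∞: -3157 < 0 and -22678 < 0  ⇒  (a,b)_∞ = -1.
v=11: a=11^1·(≡2), b=11^-2·(≡3) mod 11; (2|11)=-1, (3|11)=+1; (−1)^{1·-2·5}·(-1)^-2·(+1)^1 = +1.
v=7: a=7^-1·(≡4), b=7^-4·(≡4) mod 7; (4|7)=+1, (4|7)=+1; (−1)^{-1·-4·3}·(+1)^-4·(+1)^-1 = +1.
Ram(-3157, -22678) = {2, 17, 23, ∞}; no ℚ_2-point on the conic.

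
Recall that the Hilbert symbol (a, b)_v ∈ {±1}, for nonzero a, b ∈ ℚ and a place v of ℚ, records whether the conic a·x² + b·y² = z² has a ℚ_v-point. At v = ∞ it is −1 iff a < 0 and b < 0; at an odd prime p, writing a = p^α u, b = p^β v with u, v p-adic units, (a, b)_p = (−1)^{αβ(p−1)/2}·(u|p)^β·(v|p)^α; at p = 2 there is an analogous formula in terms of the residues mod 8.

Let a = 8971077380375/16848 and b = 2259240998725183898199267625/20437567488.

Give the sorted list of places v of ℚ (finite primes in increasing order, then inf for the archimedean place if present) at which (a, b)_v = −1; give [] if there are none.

[2, 5, 23, 29]

Mod squares: a ≡ 43355, b ≡ 290. Check v ∈ {∞, 2, 3, 5, 11, 13, 23, 29, 41}.
v=∞: 43355 > 0 and 290 > 0  ⇒  (a,b)_∞ = +1.
v=23: a=23^3·(≡14), b=23^6·(≡19) mod 23; (14|23)=-1, (19|23)=-1; (−1)^{3·6·11}·(-1)^6·(-1)^3 = -1.
v=2: v_2(a)=-4, v_2(b)=-11; units ≡ 3, 1 (mod 8); ε·ε+αω+βω = 1·0+-4·0+-11·1 ≡ 1  ⇒  (a,b)_2 = -1.
v=29: a=29^1·(≡24), b=29^3·(≡27) mod 29; (24|29)=+1, (27|29)=-1; (−1)^{1·3·14}·(+1)^3·(-1)^1 = -1.
v=13: a=13^-1·(≡5), b=13^-2·(≡10) mod 13; (5|13)=-1, (10|13)=+1; (−1)^{-1·-2·6}·(-1)^-2·(+1)^-1 = +1.
v=3: a=3^-4·(≡2), b=3^-10·(≡2) mod 3; (2|3)=-1, (2|3)=-1; (−1)^{-4·-10·1}·(-1)^-10·(-1)^-4 = +1.
v=11: a=11^2·(≡3), b=11^6·(≡4) mod 11; (3|11)=+1, (4|11)=+1; (−1)^{2·6·5}·(+1)^6·(+1)^2 = +1.
v=41: a=41^2·(≡37), b=41^4·(≡30) mod 41; (37|41)=+1, (30|41)=-1; (−1)^{2·4·20}·(+1)^4·(-1)^2 = +1.
v=5: a=5^3·(≡1), b=5^3·(≡2) mod 5; (1|5)=+1, (2|5)=-1; (−1)^{3·3·2}·(+1)^3·(-1)^3 = -1.
Ram(43355, 290) = {2, 5, 23, 29}; no ℚ_2-point on the conic.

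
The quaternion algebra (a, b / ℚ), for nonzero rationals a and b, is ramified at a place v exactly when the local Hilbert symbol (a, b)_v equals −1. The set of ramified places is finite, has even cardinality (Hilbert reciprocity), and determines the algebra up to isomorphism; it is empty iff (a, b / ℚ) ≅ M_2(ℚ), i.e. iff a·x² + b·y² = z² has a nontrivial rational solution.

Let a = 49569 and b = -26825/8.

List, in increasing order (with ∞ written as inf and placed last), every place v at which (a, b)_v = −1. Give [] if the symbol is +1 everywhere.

(a, b) ≡ (49569, -2146) mod (ℚ^×)²; places V = {2, 3, 5, 13, 29, 31, 37, 41, ∞}.
(a,b)_41: α=1, u≡20; β=0, v≡14 (mod 41); (20|41)=+1, (14|41)=-1; sign (−1)^0·+1^0·-1^1 = -1.
(a,b)_13: α=1, u≡4; β=0, v≡9 (mod 13); (4|13)=+1, (9|13)=+1; sign (−1)^0·+1^0·+1^1 = +1.
(a,b)_∞: sgn(49569)=+, sgn(-2146)=−, so +1.
(a,b)_2: α=0, β=-3; u≡1, v≡7 (mod 8); ε(u)ε(v)=0·1, αω(v)=0·0, βω(u)=-3·0; sum ≡ 0  ⇒  +1.
(a,b)_3: α=1, u≡2; β=0, v≡2 (mod 3); (2|3)=-1, (2|3)=-1; sign (−1)^0·-1^0·-1^1 = -1.
(a,b)_37: α=0, u≡26; β=1, v≡25 (mod 37); (26|37)=+1, (25|37)=+1; sign (−1)^0·+1^1·+1^0 = +1.
(a,b)_31: α=1, u≡18; β=0, v≡22 (mod 31); (18|31)=+1, (22|31)=-1; sign (−1)^0·+1^0·-1^1 = -1.
(a,b)_29: α=0, u≡8; β=1, v≡4 (mod 29); (8|29)=-1, (4|29)=+1; sign (−1)^0·-1^1·+1^0 = -1.
(a,b)_5: α=0, u≡4; β=2, v≡4 (mod 5); (4|5)=+1, (4|5)=+1; sign (−1)^0·+1^2·+1^0 = +1.
(49569, -2146 / ℚ) ramifies at {3, 29, 31, 41}: a division algebra.

[3, 29, 31, 41]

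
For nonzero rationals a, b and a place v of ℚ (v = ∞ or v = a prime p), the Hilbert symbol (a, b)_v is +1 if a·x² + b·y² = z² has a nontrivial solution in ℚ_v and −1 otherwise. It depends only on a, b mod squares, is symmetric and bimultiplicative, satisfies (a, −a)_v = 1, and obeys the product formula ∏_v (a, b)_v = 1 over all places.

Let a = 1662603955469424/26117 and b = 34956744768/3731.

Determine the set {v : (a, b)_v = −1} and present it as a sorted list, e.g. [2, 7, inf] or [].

[2, 11, 17, 31]

Mod squares: a ≡ 170027, b ≡ 627229603. Check v ∈ {∞, 2, 3, 7, 11, 13, 17, 19, 29, 31, 41}.
v=2: v_2(a)=4, v_2(b)=6; units ≡ 3, 3 (mod 8); ε·ε+αω+βω = 1·1+4·1+6·1 ≡ 1  ⇒  (a,b)_2 = -1.
v=∞: 170027 > 0 and 627229603 > 0  ⇒  (a,b)_∞ = +1.
v=11: a=11^1·(≡2), b=11^1·(≡6) mod 11; (2|11)=-1, (6|11)=-1; (−1)^{1·1·5}·(-1)^1·(-1)^1 = -1.
v=3: a=3^2·(≡2), b=3^2·(≡1) mod 3; (2|3)=-1, (1|3)=+1; (−1)^{2·2·1}·(-1)^2·(+1)^2 = +1.
v=17: a=17^2·(≡10), b=17^1·(≡5) mod 17; (10|17)=-1, (5|17)=-1; (−1)^{2·1·8}·(-1)^1·(-1)^2 = -1.
v=29: a=29^1·(≡28), b=29^1·(≡25) mod 29; (28|29)=+1, (25|29)=+1; (−1)^{1·1·14}·(+1)^1·(+1)^1 = +1.
v=41: a=41^-1·(≡17), b=41^-1·(≡27) mod 41; (17|41)=-1, (27|41)=-1; (−1)^{-1·-1·20}·(-1)^-1·(-1)^-1 = +1.
v=7: a=7^-2·(≡2), b=7^-1·(≡1) mod 7; (2|7)=+1, (1|7)=+1; (−1)^{-2·-1·3}·(+1)^-1·(+1)^-2 = +1.
v=31: a=31^2·(≡12), b=31^1·(≡5) mod 31; (12|31)=-1, (5|31)=+1; (−1)^{2·1·15}·(-1)^1·(+1)^2 = -1.
v=19: a=19^4·(≡14), b=19^2·(≡9) mod 19; (14|19)=-1, (9|19)=+1; (−1)^{4·2·9}·(-1)^2·(+1)^4 = +1.
v=13: a=13^-1·(≡12), b=13^-1·(≡10) mod 13; (12|13)=+1, (10|13)=+1; (−1)^{-1·-1·6}·(+1)^-1·(+1)^-1 = +1.
Ram(170027, 627229603) = {2, 11, 17, 31}; no ℚ_2-point on the conic.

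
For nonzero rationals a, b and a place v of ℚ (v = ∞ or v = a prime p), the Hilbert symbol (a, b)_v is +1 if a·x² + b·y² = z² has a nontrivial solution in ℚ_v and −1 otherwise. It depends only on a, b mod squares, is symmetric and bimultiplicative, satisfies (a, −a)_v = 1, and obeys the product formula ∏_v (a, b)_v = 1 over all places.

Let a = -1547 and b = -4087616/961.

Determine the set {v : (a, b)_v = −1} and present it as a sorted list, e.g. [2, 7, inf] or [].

[7, 13, 17, inf]

Mod squares: a ≡ -1547, b ≡ -221. Check v ∈ {∞, 2, 7, 13, 17, 31}.
v=13: a=13^1·(≡11), b=13^1·(≡1) mod 13; (11|13)=-1, (1|13)=+1; (−1)^{1·1·6}·(-1)^1·(+1)^1 = -1.
v=7: a=7^1·(≡3), b=7^0·(≡3) mod 7; (3|7)=-1, (3|7)=-1; (−1)^{1·0·3}·(-1)^0·(-1)^1 = -1.
v=2: v_2(a)=0, v_2(b)=6; units ≡ 5, 3 (mod 8); ε·ε+αω+βω = 0·1+0·1+6·1 ≡ 0  ⇒  (a,b)_2 = +1.
v=31: a=31^0·(≡3), b=31^-2·(≡13) mod 31; (3|31)=-1, (13|31)=-1; (−1)^{0·-2·15}·(-1)^-2·(-1)^0 = +1.
v=17: a=17^1·(≡11), b=17^3·(≡2) mod 17; (11|17)=-1, (2|17)=+1; (−1)^{1·3·8}·(-1)^3·(+1)^1 = -1.
v=∞: -1547 < 0 and -221 < 0  ⇒  (a,b)_∞ = -1.
Ram(-1547, -221) = {7, 13, 17, ∞}; no ℚ_7-point on the conic.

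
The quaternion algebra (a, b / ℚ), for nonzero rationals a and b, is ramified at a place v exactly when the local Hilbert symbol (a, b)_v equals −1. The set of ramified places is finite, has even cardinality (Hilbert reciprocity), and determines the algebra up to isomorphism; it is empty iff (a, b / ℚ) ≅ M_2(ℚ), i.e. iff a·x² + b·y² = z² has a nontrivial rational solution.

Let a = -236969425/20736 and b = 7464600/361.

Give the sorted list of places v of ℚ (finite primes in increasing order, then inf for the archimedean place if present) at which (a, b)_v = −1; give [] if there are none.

[2, 7, 29, 31]

Mod squares: a ≡ -217, b ≡ 8294. Check v ∈ {∞, 2, 3, 5, 7, 11, 13, 19, 29, 31}.
v=31: a=31^1·(≡3), b=31^0·(≡21) mod 31; (3|31)=-1, (21|31)=-1; (−1)^{1·0·15}·(-1)^0·(-1)^1 = -1.
v=3: a=3^-4·(≡2), b=3^2·(≡2) mod 3; (2|3)=-1, (2|3)=-1; (−1)^{-4·2·1}·(-1)^2·(-1)^-4 = +1.
v=13: a=13^0·(≡9), b=13^1·(≡12) mod 13; (9|13)=+1, (12|13)=+1; (−1)^{0·1·6}·(+1)^1·(+1)^0 = +1.
v=7: a=7^1·(≡1), b=7^0·(≡6) mod 7; (1|7)=+1, (6|7)=-1; (−1)^{1·0·3}·(+1)^0·(-1)^1 = -1.
v=∞: -217 < 0 and 8294 > 0  ⇒  (a,b)_∞ = +1.
v=5: a=5^2·(≡3), b=5^2·(≡4) mod 5; (3|5)=-1, (4|5)=+1; (−1)^{2·2·2}·(-1)^2·(+1)^2 = +1.
v=19: a=19^2·(≡9), b=19^-2·(≡13) mod 19; (9|19)=+1, (13|19)=-1; (−1)^{2·-2·9}·(+1)^-2·(-1)^2 = +1.
v=11: a=11^2·(≡4), b=11^1·(≡6) mod 11; (4|11)=+1, (6|11)=-1; (−1)^{2·1·5}·(+1)^1·(-1)^2 = +1.
v=29: a=29^0·(≡15), b=29^1·(≡22) mod 29; (15|29)=-1, (22|29)=+1; (−1)^{0·1·14}·(-1)^1·(+1)^0 = -1.
v=2: v_2(a)=-8, v_2(b)=3; units ≡ 7, 3 (mod 8); ε·ε+αω+βω = 1·1+-8·1+3·0 ≡ 1  ⇒  (a,b)_2 = -1.
(-217, 8294 / ℚ) ramifies at {2, 7, 29, 31}: a division algebra.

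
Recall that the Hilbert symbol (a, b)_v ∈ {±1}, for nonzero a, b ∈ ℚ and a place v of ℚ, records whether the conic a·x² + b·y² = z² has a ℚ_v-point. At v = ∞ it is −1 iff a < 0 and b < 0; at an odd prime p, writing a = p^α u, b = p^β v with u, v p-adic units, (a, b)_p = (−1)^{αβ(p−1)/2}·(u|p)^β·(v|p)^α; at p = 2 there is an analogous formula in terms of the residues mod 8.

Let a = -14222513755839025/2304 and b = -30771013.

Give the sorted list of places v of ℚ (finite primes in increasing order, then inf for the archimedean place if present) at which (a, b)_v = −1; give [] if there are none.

(a, b) ≡ (-481, -133) mod (ℚ^×)²; places V = {2, 3, 5, 7, 13, 17, 19, 37, ∞}.
(a,b)_37: α=3, u≡32; β=2, v≡19 (mod 37); (32|37)=-1, (19|37)=-1; sign (−1)^0·-1^2·-1^3 = -1.
(a,b)_∞: sgn(-481)=−, sgn(-133)=−, so -1.
(a,b)_13: α=3, u≡6; β=2, v≡1 (mod 13); (6|13)=-1, (1|13)=+1; sign (−1)^0·-1^2·+1^3 = +1.
(a,b)_19: α=2, u≡18; β=1, v≡14 (mod 19); (18|19)=-1, (14|19)=-1; sign (−1)^0·-1^1·-1^2 = -1.
(a,b)_5: α=2, u≡1; β=0, v≡2 (mod 5); (1|5)=+1, (2|5)=-1; sign (−1)^0·+1^0·-1^2 = +1.
(a,b)_3: α=-2, u≡2; β=0, v≡2 (mod 3); (2|3)=-1, (2|3)=-1; sign (−1)^0·-1^0·-1^-2 = +1.
(a,b)_17: α=2, u≡3; β=0, v≡7 (mod 17); (3|17)=-1, (7|17)=-1; sign (−1)^0·-1^0·-1^2 = +1.
(a,b)_2: α=-8, β=0; u≡7, v≡3 (mod 8); ε(u)ε(v)=1·1, αω(v)=-8·1, βω(u)=0·0; sum ≡ 1  ⇒  -1.
(a,b)_7: α=2, u≡4; β=1, v≡1 (mod 7); (4|7)=+1, (1|7)=+1; sign (−1)^0·+1^1·+1^2 = +1.
(-481, -133 / ℚ) ramifies at {2, 19, 37, ∞}: a division algebra.

[2, 19, 37, inf]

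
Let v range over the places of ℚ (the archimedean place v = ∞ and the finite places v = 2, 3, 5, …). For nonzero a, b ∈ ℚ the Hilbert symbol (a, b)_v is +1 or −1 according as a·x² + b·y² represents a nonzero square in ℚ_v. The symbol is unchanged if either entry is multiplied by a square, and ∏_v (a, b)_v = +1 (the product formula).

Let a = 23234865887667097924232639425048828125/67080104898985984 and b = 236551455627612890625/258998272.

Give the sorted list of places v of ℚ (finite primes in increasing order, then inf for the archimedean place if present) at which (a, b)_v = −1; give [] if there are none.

Mod squares: a ≡ 13685, b ≡ 247. Check v ∈ {∞, 2, 3, 5, 7, 13, 17, 19, 23, 37}.
v=37: a=37^2·(≡2), b=37^2·(≡36) mod 37; (2|37)=-1, (36|37)=+1; (−1)^{2·2·18}·(-1)^2·(+1)^2 = +1.
v=17: a=17^3·(≡3), b=17^2·(≡2) mod 17; (3|17)=-1, (2|17)=+1; (−1)^{3·2·8}·(-1)^2·(+1)^3 = +1.
v=13: a=13^-2·(≡4), b=13^-1·(≡8) mod 13; (4|13)=+1, (8|13)=-1; (−1)^{-2·-1·6}·(+1)^-1·(-1)^-2 = +1.
v=19: a=19^-2·(≡9), b=19^-1·(≡10) mod 19; (9|19)=+1, (10|19)=-1; (−1)^{-2·-1·9}·(+1)^-1·(-1)^-2 = +1.
v=2: v_2(a)=-40, v_2(b)=-20; units ≡ 5, 7 (mod 8); ε·ε+αω+βω = 0·1+-40·0+-20·1 ≡ 0  ⇒  (a,b)_2 = +1.
v=5: a=5^13·(≡3), b=5^8·(≡2) mod 5; (3|5)=-1, (2|5)=-1; (−1)^{13·8·2}·(-1)^8·(-1)^13 = -1.
v=∞: 13685 > 0 and 247 > 0  ⇒  (a,b)_∞ = +1.
v=23: a=23^3·(≡19), b=23^2·(≡15) mod 23; (19|23)=-1, (15|23)=-1; (−1)^{3·2·11}·(-1)^2·(-1)^3 = -1.
v=7: a=7^7·(≡1), b=7^2·(≡1) mod 7; (1|7)=+1, (1|7)=+1; (−1)^{7·2·3}·(+1)^2·(+1)^7 = +1.
v=3: a=3^24·(≡2), b=3^10·(≡1) mod 3; (2|3)=-1, (1|3)=+1; (−1)^{24·10·1}·(-1)^10·(+1)^24 = +1.
Ram(13685, 247) = {5, 23}; no ℚ_5-point on the conic.

[5, 23]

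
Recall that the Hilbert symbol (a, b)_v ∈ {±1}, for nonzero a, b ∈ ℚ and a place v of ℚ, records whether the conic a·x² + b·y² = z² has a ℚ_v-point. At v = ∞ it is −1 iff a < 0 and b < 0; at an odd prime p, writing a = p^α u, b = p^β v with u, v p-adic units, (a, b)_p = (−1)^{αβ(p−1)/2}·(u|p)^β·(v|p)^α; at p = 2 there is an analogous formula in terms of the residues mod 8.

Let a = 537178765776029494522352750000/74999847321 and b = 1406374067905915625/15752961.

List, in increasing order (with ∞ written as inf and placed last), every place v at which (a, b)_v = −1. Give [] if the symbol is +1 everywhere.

(a, b) ≡ (779, 185) mod (ℚ^×)²; places V = {2, 3, 5, 7, 11, 19, 23, 37, 41, ∞}.
(a,b)_37: α=6, u≡23; β=3, v≡31 (mod 37); (23|37)=-1, (31|37)=-1; sign (−1)^0·-1^3·-1^6 = -1.
(a,b)_5: α=6, u≡1; β=5, v≡3 (mod 5); (1|5)=+1, (3|5)=-1; sign (−1)^0·+1^5·-1^6 = +1.
(a,b)_23: α=-2, u≡15; β=0, v≡12 (mod 23); (15|23)=-1, (12|23)=+1; sign (−1)^0·-1^0·+1^-2 = +1.
(a,b)_41: α=3, u≡3; β=2, v≡1 (mod 41); (3|41)=-1, (1|41)=+1; sign (−1)^0·-1^2·+1^3 = +1.
(a,b)_2: α=4, β=0; u≡3, v≡1 (mod 8); ε(u)ε(v)=1·0, αω(v)=4·0, βω(u)=0·1; sum ≡ 0  ⇒  +1.
(a,b)_19: α=3, u≡10; β=2, v≡10 (mod 19); (10|19)=-1, (10|19)=-1; sign (−1)^0·-1^2·-1^3 = -1.
(a,b)_3: α=-10, u≡2; β=-8, v≡2 (mod 3); (2|3)=-1, (2|3)=-1; sign (−1)^0·-1^-8·-1^-10 = +1.
(a,b)_11: α=6, u≡1; β=4, v≡9 (mod 11); (1|11)=+1, (9|11)=+1; sign (−1)^0·+1^4·+1^6 = +1.
(a,b)_∞: sgn(779)=+, sgn(185)=+, so +1.
(a,b)_7: α=-4, u≡1; β=-4, v≡3 (mod 7); (1|7)=+1, (3|7)=-1; sign (−1)^0·+1^-4·-1^-4 = +1.
|Ram(779, 185)| = 2, even; anisotropic at {19, 37}.

[19, 37]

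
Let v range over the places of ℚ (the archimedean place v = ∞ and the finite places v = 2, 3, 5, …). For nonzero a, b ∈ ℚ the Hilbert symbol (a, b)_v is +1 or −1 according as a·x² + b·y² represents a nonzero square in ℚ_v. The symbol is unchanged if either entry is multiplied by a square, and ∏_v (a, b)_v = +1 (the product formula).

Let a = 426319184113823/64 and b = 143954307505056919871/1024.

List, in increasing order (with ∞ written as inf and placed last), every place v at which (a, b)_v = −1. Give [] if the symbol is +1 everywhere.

[2, 17]

(a, b) ≡ (23, 391391) mod (ℚ^×)²; places V = {2, 7, 11, 13, 17, 23, ∞}.
(a,b)_2: α=-6, β=-10; u≡7, v≡7 (mod 8); ε(u)ε(v)=1·1, αω(v)=-6·0, βω(u)=-10·0; sum ≡ 1  ⇒  -1.
(a,b)_7: α=2, u≡1; β=7, v≡4 (mod 7); (1|7)=+1, (4|7)=+1; sign (−1)^0·+1^7·+1^2 = +1.
(a,b)_17: α=2, u≡10; β=3, v≡6 (mod 17); (10|17)=-1, (6|17)=-1; sign (−1)^0·-1^3·-1^2 = -1.
(a,b)_23: α=3, u≡3; β=3, v≡20 (mod 23); (3|23)=+1, (20|23)=-1; sign (−1)^1·+1^3·-1^3 = +1.
(a,b)_13: α=2, u≡12; β=3, v≡3 (mod 13); (12|13)=+1, (3|13)=+1; sign (−1)^0·+1^3·+1^2 = +1.
(a,b)_∞: sgn(23)=+, sgn(391391)=+, so +1.
(a,b)_11: α=4, u≡3; β=3, v≡6 (mod 11); (3|11)=+1, (6|11)=-1; sign (−1)^0·+1^3·-1^4 = +1.
|Ram(23, 391391)| = 2, even; anisotropic at {2, 17}.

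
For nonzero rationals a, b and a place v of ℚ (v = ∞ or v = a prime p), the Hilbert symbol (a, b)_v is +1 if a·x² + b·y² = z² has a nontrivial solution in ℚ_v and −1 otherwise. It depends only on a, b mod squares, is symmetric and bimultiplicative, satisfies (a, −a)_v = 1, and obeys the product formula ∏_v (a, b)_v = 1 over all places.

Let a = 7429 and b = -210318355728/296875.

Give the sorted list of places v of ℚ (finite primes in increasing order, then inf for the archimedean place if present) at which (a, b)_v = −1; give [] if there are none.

[17, 23]

Mod squares: a ≡ 7429, b ≡ -323. Check v ∈ {∞, 2, 3, 5, 13, 17, 19, 23, 31}.
v=17: a=17^1·(≡12), b=17^1·(≡2) mod 17; (12|17)=-1, (2|17)=+1; (−1)^{1·1·8}·(-1)^1·(+1)^1 = -1.
v=5: a=5^0·(≡4), b=5^-6·(≡3) mod 5; (4|5)=+1, (3|5)=-1; (−1)^{0·-6·2}·(+1)^-6·(-1)^0 = +1.
v=3: a=3^0·(≡1), b=3^2·(≡1) mod 3; (1|3)=+1, (1|3)=+1; (−1)^{0·2·1}·(+1)^2·(+1)^0 = +1.
v=31: a=31^0·(≡20), b=31^2·(≡8) mod 31; (20|31)=+1, (8|31)=+1; (−1)^{0·2·15}·(+1)^2·(+1)^0 = +1.
v=2: v_2(a)=0, v_2(b)=4; units ≡ 5, 5 (mod 8); ε·ε+αω+βω = 0·0+0·1+4·1 ≡ 0  ⇒  (a,b)_2 = +1.
v=∞: 7429 > 0 and -323 < 0  ⇒  (a,b)_∞ = +1.
v=23: a=23^1·(≡1), b=23^2·(≡22) mod 23; (1|23)=+1, (22|23)=-1; (−1)^{1·2·11}·(+1)^2·(-1)^1 = -1.
v=19: a=19^1·(≡11), b=19^-1·(≡12) mod 19; (11|19)=+1, (12|19)=-1; (−1)^{1·-1·9}·(+1)^-1·(-1)^1 = +1.
v=13: a=13^0·(≡6), b=13^2·(≡7) mod 13; (6|13)=-1, (7|13)=-1; (−1)^{0·2·6}·(-1)^2·(-1)^0 = +1.
(7429, -323 / ℚ) ramifies at {17, 23}: a division algebra.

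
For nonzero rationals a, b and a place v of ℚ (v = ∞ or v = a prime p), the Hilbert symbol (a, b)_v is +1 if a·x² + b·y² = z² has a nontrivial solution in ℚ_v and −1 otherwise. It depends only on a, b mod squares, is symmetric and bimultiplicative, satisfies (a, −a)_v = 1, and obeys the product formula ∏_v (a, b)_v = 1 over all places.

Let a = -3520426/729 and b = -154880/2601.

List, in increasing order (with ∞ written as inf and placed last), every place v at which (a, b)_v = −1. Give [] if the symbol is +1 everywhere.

[13, inf]

Mod squares: a ≡ -4186, b ≡ -5. Check v ∈ {∞, 2, 3, 5, 7, 11, 13, 17, 23, 29}.
v=23: a=23^1·(≡16), b=23^0·(≡1) mod 23; (16|23)=+1, (1|23)=+1; (−1)^{1·0·11}·(+1)^0·(+1)^1 = +1.
v=11: a=11^0·(≡1), b=11^2·(≡8) mod 11; (1|11)=+1, (8|11)=-1; (−1)^{0·2·5}·(+1)^2·(-1)^0 = +1.
v=3: a=3^-6·(≡2), b=3^-2·(≡1) mod 3; (2|3)=-1, (1|3)=+1; (−1)^{-6·-2·1}·(-1)^-2·(+1)^-6 = +1.
v=∞: -4186 < 0 and -5 < 0  ⇒  (a,b)_∞ = -1.
v=2: v_2(a)=1, v_2(b)=8; units ≡ 3, 3 (mod 8); ε·ε+αω+βω = 1·1+1·1+8·1 ≡ 0  ⇒  (a,b)_2 = +1.
v=7: a=7^1·(≡4), b=7^0·(≡4) mod 7; (4|7)=+1, (4|7)=+1; (−1)^{1·0·3}·(+1)^0·(+1)^1 = +1.
v=29: a=29^2·(≡12), b=29^0·(≡28) mod 29; (12|29)=-1, (28|29)=+1; (−1)^{2·0·14}·(-1)^0·(+1)^2 = +1.
v=13: a=13^1·(≡1), b=13^0·(≡2) mod 13; (1|13)=+1, (2|13)=-1; (−1)^{1·0·6}·(+1)^0·(-1)^1 = -1.
v=5: a=5^0·(≡1), b=5^1·(≡4) mod 5; (1|5)=+1, (4|5)=+1; (−1)^{0·1·2}·(+1)^1·(+1)^0 = +1.
v=17: a=17^0·(≡16), b=17^-2·(≡14) mod 17; (16|17)=+1, (14|17)=-1; (−1)^{0·-2·8}·(+1)^-2·(-1)^0 = +1.
(-4186, -5 / ℚ) ramifies at {13, ∞}: a division algebra.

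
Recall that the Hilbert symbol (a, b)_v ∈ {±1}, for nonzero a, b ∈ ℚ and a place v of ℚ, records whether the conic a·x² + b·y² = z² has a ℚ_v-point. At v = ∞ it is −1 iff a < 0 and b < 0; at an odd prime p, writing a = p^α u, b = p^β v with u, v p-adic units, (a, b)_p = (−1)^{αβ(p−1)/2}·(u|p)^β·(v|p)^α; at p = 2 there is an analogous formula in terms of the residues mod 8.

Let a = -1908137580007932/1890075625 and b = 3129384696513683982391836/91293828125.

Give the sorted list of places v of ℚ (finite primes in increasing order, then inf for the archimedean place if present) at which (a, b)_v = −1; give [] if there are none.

[3, 5, 7, 13]

Mod squares: a ≡ -247, b ≡ 1995. Check v ∈ {∞, 2, 3, 5, 7, 13, 19, 23, 37, 43, 47}.
v=19: a=19^3·(≡4), b=19^5·(≡13) mod 19; (4|19)=+1, (13|19)=-1; (−1)^{3·5·9}·(+1)^5·(-1)^3 = +1.
v=37: a=37^-2·(≡30), b=37^0·(≡28) mod 37; (30|37)=+1, (28|37)=+1; (−1)^{-2·0·18}·(+1)^0·(+1)^-2 = +1.
v=7: a=7^2·(≡3), b=7^3·(≡5) mod 7; (3|7)=-1, (5|7)=-1; (−1)^{2·3·3}·(-1)^3·(-1)^2 = -1.
v=43: a=43^2·(≡40), b=43^4·(≡23) mod 43; (40|43)=+1, (23|43)=+1; (−1)^{2·4·21}·(+1)^4·(+1)^2 = +1.
v=2: v_2(a)=2, v_2(b)=2; units ≡ 1, 3 (mod 8); ε·ε+αω+βω = 0·1+2·1+2·0 ≡ 0  ⇒  (a,b)_2 = +1.
v=13: a=13^1·(≡5), b=13^2·(≡11) mod 13; (5|13)=-1, (11|13)=-1; (−1)^{1·2·6}·(-1)^2·(-1)^1 = -1.
v=23: a=23^0·(≡3), b=23^-2·(≡22) mod 23; (3|23)=+1, (22|23)=-1; (−1)^{0·-2·11}·(+1)^-2·(-1)^0 = +1.
v=47: a=47^-2·(≡30), b=47^-2·(≡36) mod 47; (30|47)=-1, (36|47)=+1; (−1)^{-2·-2·23}·(-1)^-2·(+1)^-2 = +1.
v=3: a=3^10·(≡2), b=3^13·(≡2) mod 3; (2|3)=-1, (2|3)=-1; (−1)^{10·13·1}·(-1)^13·(-1)^10 = -1.
v=5: a=5^-4·(≡3), b=5^-7·(≡1) mod 5; (3|5)=-1, (1|5)=+1; (−1)^{-4·-7·2}·(-1)^-7·(+1)^-4 = -1.
v=∞: -247 < 0 and 1995 > 0  ⇒  (a,b)_∞ = +1.
|Ram(-247, 1995)| = 4, even; anisotropic at {3, 5, 7, 13}.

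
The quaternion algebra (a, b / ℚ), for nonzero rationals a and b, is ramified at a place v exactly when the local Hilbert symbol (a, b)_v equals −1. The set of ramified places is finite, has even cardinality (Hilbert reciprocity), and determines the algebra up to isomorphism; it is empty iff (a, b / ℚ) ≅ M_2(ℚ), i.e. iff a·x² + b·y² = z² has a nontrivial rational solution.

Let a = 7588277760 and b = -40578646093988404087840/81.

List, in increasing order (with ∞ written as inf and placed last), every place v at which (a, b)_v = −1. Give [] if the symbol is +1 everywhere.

[2, 3]

Mod squares: a ≡ 82110, b ≡ -74290. Check v ∈ {∞, 2, 3, 5, 7, 11, 17, 19, 23}.
v=7: a=7^1·(≡3), b=7^2·(≡4) mod 7; (3|7)=-1, (4|7)=+1; (−1)^{1·2·3}·(-1)^2·(+1)^1 = +1.
v=5: a=5^1·(≡2), b=5^1·(≡2) mod 5; (2|5)=-1, (2|5)=-1; (−1)^{1·1·2}·(-1)^1·(-1)^1 = +1.
v=11: a=11^0·(≡8), b=11^2·(≡9) mod 11; (8|11)=-1, (9|11)=+1; (−1)^{0·2·5}·(-1)^2·(+1)^0 = +1.
v=19: a=19^2·(≡4), b=19^5·(≡5) mod 19; (4|19)=+1, (5|19)=+1; (−1)^{2·5·9}·(+1)^5·(+1)^2 = +1.
v=3: a=3^1·(≡1), b=3^-4·(≡2) mod 3; (1|3)=+1, (2|3)=-1; (−1)^{1·-4·1}·(+1)^-4·(-1)^1 = -1.
v=2: v_2(a)=9, v_2(b)=5; units ≡ 7, 7 (mod 8); ε·ε+αω+βω = 1·1+9·0+5·0 ≡ 1  ⇒  (a,b)_2 = -1.
v=∞: 82110 > 0 and -74290 < 0  ⇒  (a,b)_∞ = +1.
v=23: a=23^1·(≡10), b=23^3·(≡13) mod 23; (10|23)=-1, (13|23)=+1; (−1)^{1·3·11}·(-1)^3·(+1)^1 = +1.
v=17: a=17^1·(≡8), b=17^5·(≡15) mod 17; (8|17)=+1, (15|17)=+1; (−1)^{1·5·8}·(+1)^5·(+1)^1 = +1.
|Ram(82110, -74290)| = 2, even; anisotropic at {2, 3}.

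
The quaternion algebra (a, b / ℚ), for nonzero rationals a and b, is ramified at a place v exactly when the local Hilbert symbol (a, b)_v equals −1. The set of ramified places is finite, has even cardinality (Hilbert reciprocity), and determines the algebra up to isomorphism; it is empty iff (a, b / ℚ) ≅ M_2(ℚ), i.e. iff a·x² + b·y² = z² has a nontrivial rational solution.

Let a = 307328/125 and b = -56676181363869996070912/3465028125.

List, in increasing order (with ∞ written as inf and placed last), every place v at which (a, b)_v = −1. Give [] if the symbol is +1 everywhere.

(a, b) ≡ (10, -1190) mod (ℚ^×)²; places V = {2, 3, 5, 7, 11, 13, 17, 19, 31, ∞}.
(a,b)_31: α=0, u≡25; β=4, v≡8 (mod 31); (25|31)=+1, (8|31)=+1; sign (−1)^0·+1^4·+1^0 = +1.
(a,b)_2: α=7, β=11; u≡5, v≡5 (mod 8); ε(u)ε(v)=0·0, αω(v)=7·1, βω(u)=11·1; sum ≡ 0  ⇒  +1.
(a,b)_5: α=-3, u≡3; β=-5, v≡2 (mod 5); (3|5)=-1, (2|5)=-1; sign (−1)^0·-1^-5·-1^-3 = +1.
(a,b)_3: α=0, u≡1; β=-8, v≡1 (mod 3); (1|3)=+1, (1|3)=+1; sign (−1)^0·+1^-8·+1^0 = +1.
(a,b)_∞: sgn(10)=+, sgn(-1190)=−, so +1.
(a,b)_17: α=0, u≡6; β=1, v≡8 (mod 17); (6|17)=-1, (8|17)=+1; sign (−1)^0·-1^1·+1^0 = -1.
(a,b)_19: α=0, u≡2; β=2, v≡17 (mod 19); (2|19)=-1, (17|19)=+1; sign (−1)^0·-1^2·+1^0 = +1.
(a,b)_13: α=0, u≡1; β=-2, v≡6 (mod 13); (1|13)=+1, (6|13)=-1; sign (−1)^0·+1^-2·-1^0 = +1.
(a,b)_11: α=0, u≡8; β=2, v≡4 (mod 11); (8|11)=-1, (4|11)=+1; sign (−1)^0·-1^2·+1^0 = +1.
(a,b)_7: α=4, u≡5; β=9, v≡6 (mod 7); (5|7)=-1, (6|7)=-1; sign (−1)^0·-1^9·-1^4 = -1.
|Ram(10, -1190)| = 2, even; anisotropic at {7, 17}.

[7, 17]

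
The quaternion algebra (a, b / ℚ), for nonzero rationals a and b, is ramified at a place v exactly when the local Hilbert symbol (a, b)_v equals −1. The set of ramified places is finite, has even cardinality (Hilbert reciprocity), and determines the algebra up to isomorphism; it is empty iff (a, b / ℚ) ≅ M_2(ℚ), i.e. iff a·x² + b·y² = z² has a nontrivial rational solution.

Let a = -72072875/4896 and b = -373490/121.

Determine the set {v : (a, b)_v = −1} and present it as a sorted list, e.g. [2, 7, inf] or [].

[2, 13, 17, inf]

Mod squares: a ≡ -1190, b ≡ -2210. Check v ∈ {∞, 2, 3, 5, 7, 11, 13, 17, 41}.
v=∞: -1190 < 0 and -2210 < 0  ⇒  (a,b)_∞ = -1.
v=7: a=7^3·(≡5), b=7^0·(≡1) mod 7; (5|7)=-1, (1|7)=+1; (−1)^{3·0·3}·(-1)^0·(+1)^3 = +1.
v=2: v_2(a)=-5, v_2(b)=1; units ≡ 5, 7 (mod 8); ε·ε+αω+βω = 0·1+-5·0+1·1 ≡ 1  ⇒  (a,b)_2 = -1.
v=3: a=3^-2·(≡1), b=3^0·(≡1) mod 3; (1|3)=+1, (1|3)=+1; (−1)^{-2·0·1}·(+1)^0·(+1)^-2 = +1.
v=13: a=13^0·(≡6), b=13^3·(≡3) mod 13; (6|13)=-1, (3|13)=+1; (−1)^{0·3·6}·(-1)^3·(+1)^0 = -1.
v=41: a=41^2·(≡32), b=41^0·(≡31) mod 41; (32|41)=+1, (31|41)=+1; (−1)^{2·0·20}·(+1)^0·(+1)^2 = +1.
v=11: a=11^0·(≡5), b=11^-2·(≡4) mod 11; (5|11)=+1, (4|11)=+1; (−1)^{0·-2·5}·(+1)^-2·(+1)^0 = +1.
v=17: a=17^-1·(≡15), b=17^1·(≡14) mod 17; (15|17)=+1, (14|17)=-1; (−1)^{-1·1·8}·(+1)^1·(-1)^-1 = -1.
v=5: a=5^3·(≡2), b=5^1·(≡2) mod 5; (2|5)=-1, (2|5)=-1; (−1)^{3·1·2}·(-1)^1·(-1)^3 = +1.
|Ram(-1190, -2210)| = 4, even; anisotropic at {2, 13, 17, ∞}.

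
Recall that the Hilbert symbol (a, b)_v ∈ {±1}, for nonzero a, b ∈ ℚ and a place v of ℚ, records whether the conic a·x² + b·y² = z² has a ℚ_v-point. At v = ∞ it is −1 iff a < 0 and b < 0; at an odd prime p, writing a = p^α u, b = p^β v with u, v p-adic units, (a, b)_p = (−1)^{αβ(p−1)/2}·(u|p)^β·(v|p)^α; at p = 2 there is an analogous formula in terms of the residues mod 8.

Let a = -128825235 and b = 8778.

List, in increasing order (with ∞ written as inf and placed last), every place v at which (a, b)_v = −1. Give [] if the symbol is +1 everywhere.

(a, b) ≡ (-19635, 8778) mod (ℚ^×)²; places V = {2, 3, 5, 7, 11, 17, 19, ∞}.
(a,b)_3: α=9, u≡1; β=1, v≡1 (mod 3); (1|3)=+1, (1|3)=+1; sign (−1)^1·+1^1·+1^9 = -1.
(a,b)_7: α=1, u≡4; β=1, v≡1 (mod 7); (4|7)=+1, (1|7)=+1; sign (−1)^1·+1^1·+1^1 = -1.
(a,b)_2: α=0, β=1; u≡5, v≡5 (mod 8); ε(u)ε(v)=0·0, αω(v)=0·1, βω(u)=1·1; sum ≡ 1  ⇒  -1.
(a,b)_∞: sgn(-19635)=−, sgn(8778)=+, so +1.
(a,b)_19: α=0, u≡9; β=1, v≡6 (mod 19); (9|19)=+1, (6|19)=+1; sign (−1)^0·+1^1·+1^0 = +1.
(a,b)_17: α=1, u≡16; β=0, v≡6 (mod 17); (16|17)=+1, (6|17)=-1; sign (−1)^0·+1^0·-1^1 = -1.
(a,b)_11: α=1, u≡7; β=1, v≡6 (mod 11); (7|11)=-1, (6|11)=-1; sign (−1)^1·-1^1·-1^1 = -1.
(a,b)_5: α=1, u≡3; β=0, v≡3 (mod 5); (3|5)=-1, (3|5)=-1; sign (−1)^0·-1^0·-1^1 = -1.
(-19635, 8778 / ℚ) ramifies at {2, 3, 5, 7, 11, 17}: a division algebra.

[2, 3, 5, 7, 11, 17]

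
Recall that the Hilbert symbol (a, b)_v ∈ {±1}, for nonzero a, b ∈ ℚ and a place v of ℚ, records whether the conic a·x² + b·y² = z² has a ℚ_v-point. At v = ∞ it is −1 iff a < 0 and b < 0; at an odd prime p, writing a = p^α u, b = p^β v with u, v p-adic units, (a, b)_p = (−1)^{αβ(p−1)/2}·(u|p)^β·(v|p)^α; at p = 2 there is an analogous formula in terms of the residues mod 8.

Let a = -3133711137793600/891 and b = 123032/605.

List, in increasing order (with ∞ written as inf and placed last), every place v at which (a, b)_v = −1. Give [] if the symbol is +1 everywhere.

(a, b) ≡ (-11, 910) mod (ℚ^×)²; places V = {2, 3, 5, 7, 11, 13, ∞}.
(a,b)_2: α=6, β=3; u≡5, v≡7 (mod 8); ε(u)ε(v)=0·1, αω(v)=6·0, βω(u)=3·1; sum ≡ 1  ⇒  -1.
(a,b)_11: α=-1, u≡8; β=-2, v≡6 (mod 11); (8|11)=-1, (6|11)=-1; sign (−1)^0·-1^-2·-1^-1 = -1.
(a,b)_5: α=2, u≡1; β=-1, v≡2 (mod 5); (1|5)=+1, (2|5)=-1; sign (−1)^0·+1^-1·-1^2 = +1.
(a,b)_13: α=8, u≡8; β=3, v≡8 (mod 13); (8|13)=-1, (8|13)=-1; sign (−1)^0·-1^3·-1^8 = -1.
(a,b)_∞: sgn(-11)=−, sgn(910)=+, so +1.
(a,b)_3: α=-4, u≡1; β=0, v≡1 (mod 3); (1|3)=+1, (1|3)=+1; sign (−1)^0·+1^0·+1^-4 = +1.
(a,b)_7: α=4, u≡5; β=1, v≡2 (mod 7); (5|7)=-1, (2|7)=+1; sign (−1)^0·-1^1·+1^4 = -1.
(-11, 910 / ℚ) ramifies at {2, 7, 11, 13}: a division algebra.

[2, 7, 11, 13]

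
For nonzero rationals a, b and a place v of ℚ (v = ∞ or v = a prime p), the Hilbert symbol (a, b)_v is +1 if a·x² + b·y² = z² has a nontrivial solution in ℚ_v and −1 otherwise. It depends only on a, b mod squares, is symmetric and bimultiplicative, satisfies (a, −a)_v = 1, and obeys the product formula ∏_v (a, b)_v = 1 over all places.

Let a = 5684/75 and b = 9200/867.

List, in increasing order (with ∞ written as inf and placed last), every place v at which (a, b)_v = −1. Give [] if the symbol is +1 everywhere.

[3, 29]

Mod squares: a ≡ 87, b ≡ 69. Check v ∈ {∞, 2, 3, 5, 7, 17, 23, 29}.
v=7: a=7^2·(≡5), b=7^0·(≡5) mod 7; (5|7)=-1, (5|7)=-1; (−1)^{2·0·3}·(-1)^0·(-1)^2 = +1.
v=3: a=3^-1·(≡2), b=3^-1·(≡2) mod 3; (2|3)=-1, (2|3)=-1; (−1)^{-1·-1·1}·(-1)^-1·(-1)^-1 = -1.
v=17: a=17^0·(≡13), b=17^-2·(≡1) mod 17; (13|17)=+1, (1|17)=+1; (−1)^{0·-2·8}·(+1)^-2·(+1)^0 = +1.
v=29: a=29^1·(≡3), b=29^0·(≡17) mod 29; (3|29)=-1, (17|29)=-1; (−1)^{1·0·14}·(-1)^0·(-1)^1 = -1.
v=2: v_2(a)=2, v_2(b)=4; units ≡ 7, 5 (mod 8); ε·ε+αω+βω = 1·0+2·1+4·0 ≡ 0  ⇒  (a,b)_2 = +1.
v=23: a=23^0·(≡12), b=23^1·(≡2) mod 23; (12|23)=+1, (2|23)=+1; (−1)^{0·1·11}·(+1)^1·(+1)^0 = +1.
v=5: a=5^-2·(≡3), b=5^2·(≡4) mod 5; (3|5)=-1, (4|5)=+1; (−1)^{-2·2·2}·(-1)^2·(+1)^-2 = +1.
v=∞: 87 > 0 and 69 > 0  ⇒  (a,b)_∞ = +1.
|Ram(87, 69)| = 2, even; anisotropic at {3, 29}.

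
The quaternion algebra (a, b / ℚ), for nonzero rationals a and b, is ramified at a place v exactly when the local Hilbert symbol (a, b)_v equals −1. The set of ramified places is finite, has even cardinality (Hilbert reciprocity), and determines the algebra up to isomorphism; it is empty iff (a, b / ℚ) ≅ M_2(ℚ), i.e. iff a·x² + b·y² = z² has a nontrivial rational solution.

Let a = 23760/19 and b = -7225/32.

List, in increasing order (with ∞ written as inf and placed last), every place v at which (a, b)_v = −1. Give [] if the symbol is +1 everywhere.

Mod squares: a ≡ 3135, b ≡ -2. Check v ∈ {∞, 2, 3, 5, 11, 17, 19}.
v=11: a=11^1·(≡6), b=11^0·(≡9) mod 11; (6|11)=-1, (9|11)=+1; (−1)^{1·0·5}·(-1)^0·(+1)^1 = +1.
v=∞: 3135 > 0 and -2 < 0  ⇒  (a,b)_∞ = +1.
v=19: a=19^-1·(≡10), b=19^0·(≡4) mod 19; (10|19)=-1, (4|19)=+1; (−1)^{-1·0·9}·(-1)^0·(+1)^-1 = +1.
v=3: a=3^3·(≡1), b=3^0·(≡1) mod 3; (1|3)=+1, (1|3)=+1; (−1)^{3·0·1}·(+1)^0·(+1)^3 = +1.
v=2: v_2(a)=4, v_2(b)=-5; units ≡ 7, 7 (mod 8); ε·ε+αω+βω = 1·1+4·0+-5·0 ≡ 1  ⇒  (a,b)_2 = -1.
v=17: a=17^0·(≡14), b=17^2·(≡4) mod 17; (14|17)=-1, (4|17)=+1; (−1)^{0·2·8}·(-1)^2·(+1)^0 = +1.
v=5: a=5^1·(≡3), b=5^2·(≡3) mod 5; (3|5)=-1, (3|5)=-1; (−1)^{1·2·2}·(-1)^2·(-1)^1 = -1.
Ram(3135, -2) = {2, 5}; no ℚ_2-point on the conic.

[2, 5]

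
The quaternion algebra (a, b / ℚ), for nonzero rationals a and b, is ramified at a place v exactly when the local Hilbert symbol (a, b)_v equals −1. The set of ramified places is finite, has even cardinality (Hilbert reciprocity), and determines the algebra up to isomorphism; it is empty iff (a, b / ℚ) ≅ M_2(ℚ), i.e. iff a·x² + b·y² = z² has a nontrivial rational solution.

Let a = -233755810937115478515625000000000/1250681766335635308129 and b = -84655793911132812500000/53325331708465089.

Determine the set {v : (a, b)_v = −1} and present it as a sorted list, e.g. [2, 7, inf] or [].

[11, 17, 19, inf]

(a, b) ≡ (-35530, -7106) mod (ℚ^×)²; places V = {2, 3, 5, 7, 11, 13, 17, 19, 23, 41, 47, ∞}.
(a,b)_7: α=-4, u≡2; β=-2, v≡6 (mod 7); (2|7)=+1, (6|7)=-1; sign (−1)^0·+1^-2·-1^-4 = +1.
(a,b)_11: α=1, u≡5; β=1, v≡4 (mod 11); (5|11)=+1, (4|11)=+1; sign (−1)^1·+1^1·+1^1 = -1.
(a,b)_19: α=1, u≡7; β=1, v≡9 (mod 19); (7|19)=+1, (9|19)=+1; sign (−1)^1·+1^1·+1^1 = -1.
(a,b)_23: α=-6, u≡10; β=-4, v≡6 (mod 23); (10|23)=-1, (6|23)=+1; sign (−1)^0·-1^-4·+1^-6 = +1.
(a,b)_∞: sgn(-35530)=−, sgn(-7106)=−, so -1.
(a,b)_3: α=-6, u≡2; β=-4, v≡1 (mod 3); (2|3)=-1, (1|3)=+1; sign (−1)^0·-1^-4·+1^-6 = +1.
(a,b)_17: α=1, u≡9; β=1, v≡11 (mod 17); (9|17)=+1, (11|17)=-1; sign (−1)^0·+1^1·-1^1 = -1.
(a,b)_5: α=23, u≡4; β=16, v≡1 (mod 5); (4|5)=+1, (1|5)=+1; sign (−1)^0·+1^16·+1^23 = +1.
(a,b)_41: α=0, u≡11; β=-2, v≡14 (mod 41); (11|41)=-1, (14|41)=-1; sign (−1)^0·-1^-2·-1^0 = +1.
(a,b)_47: α=6, u≡42; β=4, v≡23 (mod 47); (42|47)=+1, (23|47)=-1; sign (−1)^0·+1^4·-1^6 = +1.
(a,b)_13: α=-6, u≡12; β=-4, v≡6 (mod 13); (12|13)=+1, (6|13)=-1; sign (−1)^0·+1^-4·-1^-6 = +1.
(a,b)_2: α=9, β=5; u≡3, v≡7 (mod 8); ε(u)ε(v)=1·1, αω(v)=9·0, βω(u)=5·1; sum ≡ 0  ⇒  +1.
|Ram(-35530, -7106)| = 4, even; anisotropic at {11, 17, 19, ∞}.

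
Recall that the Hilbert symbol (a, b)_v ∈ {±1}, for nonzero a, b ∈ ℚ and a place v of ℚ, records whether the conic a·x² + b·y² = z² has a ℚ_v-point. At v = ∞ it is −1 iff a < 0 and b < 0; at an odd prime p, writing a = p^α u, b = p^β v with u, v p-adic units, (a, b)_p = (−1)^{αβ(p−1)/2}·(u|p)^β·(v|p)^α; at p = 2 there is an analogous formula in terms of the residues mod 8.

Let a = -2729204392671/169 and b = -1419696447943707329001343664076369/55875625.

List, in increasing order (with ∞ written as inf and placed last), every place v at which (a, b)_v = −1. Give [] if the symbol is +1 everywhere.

[3, 17, 43, inf]

Mod squares: a ≡ -1479, b ≡ -2353089. Check v ∈ {∞, 2, 3, 5, 13, 17, 23, 29, 37, 43}.
v=23: a=23^0·(≡6), b=23^-2·(≡4) mod 23; (6|23)=+1, (4|23)=+1; (−1)^{0·-2·11}·(+1)^-2·(+1)^0 = +1.
v=2: v_2(a)=0, v_2(b)=0; units ≡ 1, 7 (mod 8); ε·ε+αω+βω = 0·1+0·0+0·0 ≡ 0  ⇒  (a,b)_2 = +1.
v=17: a=17^1·(≡8), b=17^3·(≡11) mod 17; (8|17)=+1, (11|17)=-1; (−1)^{1·3·8}·(+1)^3·(-1)^1 = -1.
v=37: a=37^2·(≡34), b=37^5·(≡13) mod 37; (34|37)=+1, (13|37)=-1; (−1)^{2·5·18}·(+1)^5·(-1)^2 = +1.
v=13: a=13^-2·(≡10), b=13^-2·(≡6) mod 13; (10|13)=+1, (6|13)=-1; (−1)^{-2·-2·6}·(+1)^-2·(-1)^-2 = +1.
v=∞: -1479 < 0 and -2353089 < 0  ⇒  (a,b)_∞ = -1.
v=43: a=43^2·(≡22), b=43^5·(≡13) mod 43; (22|43)=-1, (13|43)=+1; (−1)^{2·5·21}·(-1)^5·(+1)^2 = -1.
v=5: a=5^0·(≡1), b=5^-4·(≡1) mod 5; (1|5)=+1, (1|5)=+1; (−1)^{0·-4·2}·(+1)^-4·(+1)^0 = +1.
v=3: a=3^7·(≡2), b=3^19·(≡2) mod 3; (2|3)=-1, (2|3)=-1; (−1)^{7·19·1}·(-1)^19·(-1)^7 = -1.
v=29: a=29^1·(≡9), b=29^3·(≡16) mod 29; (9|29)=+1, (16|29)=+1; (−1)^{1·3·14}·(+1)^3·(+1)^1 = +1.
(-1479, -2353089 / ℚ) ramifies at {3, 17, 43, ∞}: a division algebra.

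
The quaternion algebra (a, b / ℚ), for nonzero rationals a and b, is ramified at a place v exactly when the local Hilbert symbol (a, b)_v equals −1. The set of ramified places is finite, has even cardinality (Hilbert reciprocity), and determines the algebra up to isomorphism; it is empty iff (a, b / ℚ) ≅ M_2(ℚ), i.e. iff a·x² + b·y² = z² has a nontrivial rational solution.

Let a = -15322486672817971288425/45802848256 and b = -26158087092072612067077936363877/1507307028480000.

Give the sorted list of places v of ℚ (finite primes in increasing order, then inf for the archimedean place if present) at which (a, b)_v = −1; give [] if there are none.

[2, 3, 11, 23, 29, inf]

Mod squares: a ≡ -34017, b ≡ -16269. Check v ∈ {∞, 2, 3, 5, 7, 11, 17, 19, 23, 29, 37, 47, 53}.
v=23: a=23^3·(≡6), b=23^4·(≡10) mod 23; (6|23)=+1, (10|23)=-1; (−1)^{3·4·11}·(+1)^4·(-1)^3 = -1.
v=∞: -34017 < 0 and -16269 < 0  ⇒  (a,b)_∞ = -1.
v=37: a=37^4·(≡35), b=37^6·(≡7) mod 37; (35|37)=-1, (7|37)=+1; (−1)^{4·6·18}·(-1)^6·(+1)^4 = +1.
v=7: a=7^4·(≡6), b=7^2·(≡5) mod 7; (6|7)=-1, (5|7)=-1; (−1)^{4·2·3}·(-1)^2·(-1)^4 = +1.
v=5: a=5^2·(≡3), b=5^-4·(≡1) mod 5; (3|5)=-1, (1|5)=+1; (−1)^{2·-4·2}·(-1)^-4·(+1)^2 = +1.
v=19: a=19^-2·(≡2), b=19^0·(≡2) mod 19; (2|19)=-1, (2|19)=-1; (−1)^{-2·0·9}·(-1)^0·(-1)^-2 = +1.
v=3: a=3^3·(≡1), b=3^-3·(≡1) mod 3; (1|3)=+1, (1|3)=+1; (−1)^{3·-3·1}·(+1)^-3·(+1)^3 = -1.
v=47: a=47^0·(≡11), b=47^2·(≡29) mod 47; (11|47)=-1, (29|47)=-1; (−1)^{0·2·23}·(-1)^2·(-1)^0 = +1.
v=2: v_2(a)=-20, v_2(b)=-26; units ≡ 7, 3 (mod 8); ε·ε+αω+βω = 1·1+-20·1+-26·0 ≡ 1  ⇒  (a,b)_2 = -1.
v=29: a=29^3·(≡28), b=29^3·(≡3) mod 29; (28|29)=+1, (3|29)=-1; (−1)^{3·3·14}·(+1)^3·(-1)^3 = -1.
v=11: a=11^-2·(≡7), b=11^-3·(≡2) mod 11; (7|11)=-1, (2|11)=-1; (−1)^{-2·-3·5}·(-1)^-3·(-1)^-2 = -1.
v=53: a=53^0·(≡38), b=53^2·(≡27) mod 53; (38|53)=+1, (27|53)=-1; (−1)^{0·2·26}·(+1)^2·(-1)^0 = +1.
v=17: a=17^1·(≡11), b=17^3·(≡10) mod 17; (11|17)=-1, (10|17)=-1; (−1)^{1·3·8}·(-1)^3·(-1)^1 = +1.
Ram(-34017, -16269) = {2, 3, 11, 23, 29, ∞}; no ℚ_2-point on the conic.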